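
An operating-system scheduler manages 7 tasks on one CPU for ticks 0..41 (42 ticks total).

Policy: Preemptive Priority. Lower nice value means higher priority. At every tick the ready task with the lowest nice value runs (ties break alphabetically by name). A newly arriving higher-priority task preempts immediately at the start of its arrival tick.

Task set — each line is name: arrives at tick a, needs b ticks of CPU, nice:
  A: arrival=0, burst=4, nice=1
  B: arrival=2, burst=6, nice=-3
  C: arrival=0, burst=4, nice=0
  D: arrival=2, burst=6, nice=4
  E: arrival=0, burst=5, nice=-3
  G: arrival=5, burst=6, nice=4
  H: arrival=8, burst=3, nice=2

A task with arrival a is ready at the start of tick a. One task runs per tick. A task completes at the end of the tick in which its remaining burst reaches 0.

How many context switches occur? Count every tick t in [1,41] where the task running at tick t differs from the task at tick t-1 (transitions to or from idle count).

context switches = 8

t=0: ready={A,C,E} → run E
t=1: ready={A,C,E} → run E
t=2: ready={A,B,C,D,E} → run B
t=3: ready={A,B,C,D,E} → run B
t=4: ready={A,B,C,D,E} → run B
t=5: ready={A,B,C,D,E,G} → run B
t=6: ready={A,B,C,D,E,G} → run B
t=7: ready={A,B,C,D,E,G} → run B
t=8: ready={A,C,D,E,G,H} → run E
t=9: ready={A,C,D,E,G,H} → run E
t=10: ready={A,C,D,E,G,H} → run E
t=11: ready={A,C,D,G,H} → run C
t=12: ready={A,C,D,G,H} → run C
t=13: ready={A,C,D,G,H} → run C
t=14: ready={A,C,D,G,H} → run C
t=15: ready={A,D,G,H} → run A
t=16: ready={A,D,G,H} → run A
t=17: ready={A,D,G,H} → run A
t=18: ready={A,D,G,H} → run A
t=19: ready={D,G,H} → run H
t=20: ready={D,G,H} → run H
t=21: ready={D,G,H} → run H
t=22: ready={D,G} → run D
t=23: ready={D,G} → run D
t=24: ready={D,G} → run D
t=25: ready={D,G} → run D
t=26: ready={D,G} → run D
t=27: ready={D,G} → run D
t=28: ready={G} → run G
t=29: ready={G} → run G
t=30: ready={G} → run G
t=31: ready={G} → run G
t=32: ready={G} → run G
t=33: ready={G} → run G
t=34: (idle)
t=35: (idle)
t=36: (idle)
t=37: (idle)
t=38: (idle)
t=39: (idle)
t=40: (idle)
t=41: (idle)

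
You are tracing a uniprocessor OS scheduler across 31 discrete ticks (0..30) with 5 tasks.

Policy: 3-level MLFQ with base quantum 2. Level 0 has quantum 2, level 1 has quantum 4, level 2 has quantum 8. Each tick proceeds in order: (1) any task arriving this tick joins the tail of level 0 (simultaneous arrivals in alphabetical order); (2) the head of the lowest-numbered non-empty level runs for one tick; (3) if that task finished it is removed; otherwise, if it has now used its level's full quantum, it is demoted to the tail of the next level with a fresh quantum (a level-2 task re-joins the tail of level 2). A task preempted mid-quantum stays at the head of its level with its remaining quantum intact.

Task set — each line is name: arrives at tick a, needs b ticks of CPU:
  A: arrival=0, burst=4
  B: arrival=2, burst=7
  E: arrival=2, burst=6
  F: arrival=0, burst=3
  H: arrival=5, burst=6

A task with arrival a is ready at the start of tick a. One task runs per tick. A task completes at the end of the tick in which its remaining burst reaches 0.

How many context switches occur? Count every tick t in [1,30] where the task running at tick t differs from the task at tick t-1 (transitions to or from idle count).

context switches = 11

t=0: L0/L1/L2 = AF/-/- → run A
t=1: L0/L1/L2 = AF/-/- → run A
t=2: L0/L1/L2 = FBE/A/- → run F
t=3: L0/L1/L2 = FBE/A/- → run F
t=4: L0/L1/L2 = BE/AF/- → run B
t=5: L0/L1/L2 = BEH/AF/- → run B
t=6: L0/L1/L2 = EH/AFB/- → run E
t=7: L0/L1/L2 = EH/AFB/- → run E
t=8: L0/L1/L2 = H/AFBE/- → run H
t=9: L0/L1/L2 = H/AFBE/- → run H
t=10: L0/L1/L2 = -/AFBEH/- → run A
t=11: L0/L1/L2 = -/AFBEH/- → run A
t=12: L0/L1/L2 = -/FBEH/- → run F
t=13: L0/L1/L2 = -/BEH/- → run B
t=14: L0/L1/L2 = -/BEH/- → run B
t=15: L0/L1/L2 = -/BEH/- → run B
t=16: L0/L1/L2 = -/BEH/- → run B
t=17: L0/L1/L2 = -/EH/B → run E
t=18: L0/L1/L2 = -/EH/B → run E
t=19: L0/L1/L2 = -/EH/B → run E
t=20: L0/L1/L2 = -/EH/B → run E
t=21: L0/L1/L2 = -/H/B → run H
t=22: L0/L1/L2 = -/H/B → run H
t=23: L0/L1/L2 = -/H/B → run H
t=24: L0/L1/L2 = -/H/B → run H
t=25: L0/L1/L2 = -/-/B → run B
t=26: (idle)
t=27: (idle)
t=28: (idle)
t=29: (idle)
t=30: (idle)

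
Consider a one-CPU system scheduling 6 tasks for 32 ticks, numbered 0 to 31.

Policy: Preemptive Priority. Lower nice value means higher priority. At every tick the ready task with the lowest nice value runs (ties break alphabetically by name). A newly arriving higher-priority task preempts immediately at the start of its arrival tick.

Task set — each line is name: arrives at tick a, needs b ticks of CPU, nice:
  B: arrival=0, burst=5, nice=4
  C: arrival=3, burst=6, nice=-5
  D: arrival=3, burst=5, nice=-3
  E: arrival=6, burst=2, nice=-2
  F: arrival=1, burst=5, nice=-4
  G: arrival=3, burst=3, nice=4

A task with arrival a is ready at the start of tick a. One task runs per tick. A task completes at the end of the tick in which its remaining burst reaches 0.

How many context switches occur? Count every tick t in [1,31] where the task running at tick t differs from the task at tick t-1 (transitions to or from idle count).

t=0: ready={B} → run B
t=1: ready={B,F} → run F
t=2: ready={B,F} → run F
t=3: ready={B,C,D,F,G} → run C
t=4: ready={B,C,D,F,G} → run C
t=5: ready={B,C,D,F,G} → run C
t=6: ready={B,C,D,E,F,G} → run C
t=7: ready={B,C,D,E,F,G} → run C
t=8: ready={B,C,D,E,F,G} → run C
t=9: ready={B,D,E,F,G} → run F
t=10: ready={B,D,E,F,G} → run F
t=11: ready={B,D,E,F,G} → run F
t=12: ready={B,D,E,G} → run D
t=13: ready={B,D,E,G} → run D
t=14: ready={B,D,E,G} → run D
t=15: ready={B,D,E,G} → run D
t=16: ready={B,D,E,G} → run D
t=17: ready={B,E,G} → run E
t=18: ready={B,E,G} → run E
t=19: ready={B,G} → run B
t=20: ready={B,G} → run B
t=21: ready={B,G} → run B
t=22: ready={B,G} → run B
t=23: ready={G} → run G
t=24: ready={G} → run G
t=25: ready={G} → run G
t=26: (idle)
t=27: (idle)
t=28: (idle)
t=29: (idle)
t=30: (idle)
t=31: (idle)

context switches = 8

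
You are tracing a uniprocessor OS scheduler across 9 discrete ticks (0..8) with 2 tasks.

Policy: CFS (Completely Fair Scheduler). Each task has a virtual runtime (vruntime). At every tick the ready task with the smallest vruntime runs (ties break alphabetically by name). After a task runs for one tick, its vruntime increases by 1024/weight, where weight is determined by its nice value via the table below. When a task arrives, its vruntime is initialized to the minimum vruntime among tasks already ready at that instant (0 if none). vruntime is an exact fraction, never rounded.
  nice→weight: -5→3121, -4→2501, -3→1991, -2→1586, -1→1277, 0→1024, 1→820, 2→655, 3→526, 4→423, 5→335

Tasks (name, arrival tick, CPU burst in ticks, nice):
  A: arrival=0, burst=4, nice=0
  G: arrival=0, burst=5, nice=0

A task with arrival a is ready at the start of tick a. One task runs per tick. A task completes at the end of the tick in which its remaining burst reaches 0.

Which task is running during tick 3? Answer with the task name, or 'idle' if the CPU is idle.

t=0: vr[A=0 G=0] → run A
t=1: vr[A=1 G=0] → run G
t=2: vr[A=1 G=1] → run A
t=3: vr[A=2 G=1] → run G
t=4: vr[A=2 G=2] → run A
t=5: vr[A=3 G=2] → run G
t=6: vr[A=3 G=3] → run A
t=7: vr[G=3] → run G
t=8: vr[G=4] → run G

running at tick 3 = G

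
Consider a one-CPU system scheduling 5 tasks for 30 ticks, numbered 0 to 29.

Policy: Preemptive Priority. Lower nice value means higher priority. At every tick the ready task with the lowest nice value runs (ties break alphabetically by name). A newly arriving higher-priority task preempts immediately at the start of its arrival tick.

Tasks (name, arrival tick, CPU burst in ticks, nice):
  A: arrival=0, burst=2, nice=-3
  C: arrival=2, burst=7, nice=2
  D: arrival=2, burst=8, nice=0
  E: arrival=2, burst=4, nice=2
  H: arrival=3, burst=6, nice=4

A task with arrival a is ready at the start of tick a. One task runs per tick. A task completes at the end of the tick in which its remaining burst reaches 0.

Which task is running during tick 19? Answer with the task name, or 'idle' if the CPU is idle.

t=0: ready={A} → run A
t=1: ready={A} → run A
t=2: ready={C,D,E} → run D
t=3: ready={C,D,E,H} → run D
t=4: ready={C,D,E,H} → run D
t=5: ready={C,D,E,H} → run D
t=6: ready={C,D,E,H} → run D
t=7: ready={C,D,E,H} → run D
t=8: ready={C,D,E,H} → run D
t=9: ready={C,D,E,H} → run D
t=10: ready={C,E,H} → run C
t=11: ready={C,E,H} → run C
t=12: ready={C,E,H} → run C
t=13: ready={C,E,H} → run C
t=14: ready={C,E,H} → run C
t=15: ready={C,E,H} → run C
t=16: ready={C,E,H} → run C
t=17: ready={E,H} → run E
t=18: ready={E,H} → run E
t=19: ready={E,H} → run E
t=20: ready={E,H} → run E
t=21: ready={H} → run H
t=22: ready={H} → run H
t=23: ready={H} → run H
t=24: ready={H} → run H
t=25: ready={H} → run H
t=26: ready={H} → run H
t=27: (idle)
t=28: (idle)
t=29: (idle)

running at tick 19 = E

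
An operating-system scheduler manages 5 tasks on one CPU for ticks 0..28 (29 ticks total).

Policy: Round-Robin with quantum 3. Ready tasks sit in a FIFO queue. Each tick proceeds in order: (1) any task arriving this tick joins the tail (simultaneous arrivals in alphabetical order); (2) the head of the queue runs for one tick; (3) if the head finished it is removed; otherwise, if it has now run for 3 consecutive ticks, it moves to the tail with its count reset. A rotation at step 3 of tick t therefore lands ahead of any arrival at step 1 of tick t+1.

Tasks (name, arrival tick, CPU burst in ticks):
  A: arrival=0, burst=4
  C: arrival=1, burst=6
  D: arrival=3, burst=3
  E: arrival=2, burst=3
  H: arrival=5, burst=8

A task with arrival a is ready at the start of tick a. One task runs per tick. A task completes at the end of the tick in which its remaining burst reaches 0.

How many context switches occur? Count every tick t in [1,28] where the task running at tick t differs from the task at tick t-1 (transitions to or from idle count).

t=0: queue=[A] q_used=0 → run A
t=1: queue=[A,C] q_used=1 → run A
t=2: queue=[A,C,E] q_used=2 → run A
t=3: queue=[C,E,A,D] q_used=0 → run C
t=4: queue=[C,E,A,D] q_used=1 → run C
t=5: queue=[C,E,A,D,H] q_used=2 → run C
t=6: queue=[E,A,D,H,C] q_used=0 → run E
t=7: queue=[E,A,D,H,C] q_used=1 → run E
t=8: queue=[E,A,D,H,C] q_used=2 → run E
t=9: queue=[A,D,H,C] q_used=0 → run A
t=10: queue=[D,H,C] q_used=0 → run D
t=11: queue=[D,H,C] q_used=1 → run D
t=12: queue=[D,H,C] q_used=2 → run D
t=13: queue=[H,C] q_used=0 → run H
t=14: queue=[H,C] q_used=1 → run H
t=15: queue=[H,C] q_used=2 → run H
t=16: queue=[C,H] q_used=0 → run C
t=17: queue=[C,H] q_used=1 → run C
t=18: queue=[C,H] q_used=2 → run C
t=19: queue=[H] q_used=0 → run H
t=20: queue=[H] q_used=1 → run H
t=21: queue=[H] q_used=2 → run H
t=22: queue=[H] q_used=0 → run H
t=23: queue=[H] q_used=1 → run H
t=24: (idle)
t=25: (idle)
t=26: (idle)
t=27: (idle)
t=28: (idle)

context switches = 8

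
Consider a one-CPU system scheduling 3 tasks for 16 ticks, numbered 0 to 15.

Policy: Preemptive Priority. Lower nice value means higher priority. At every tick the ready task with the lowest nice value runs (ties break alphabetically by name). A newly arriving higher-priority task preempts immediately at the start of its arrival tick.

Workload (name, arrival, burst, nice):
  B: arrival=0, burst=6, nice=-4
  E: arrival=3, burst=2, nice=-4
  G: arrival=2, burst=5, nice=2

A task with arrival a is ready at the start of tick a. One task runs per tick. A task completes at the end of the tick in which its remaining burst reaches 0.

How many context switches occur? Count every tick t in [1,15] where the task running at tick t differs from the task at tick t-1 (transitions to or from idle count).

context switches = 3

t=0: ready={B} → run B
t=1: ready={B} → run B
t=2: ready={B,G} → run B
t=3: ready={B,E,G} → run B
t=4: ready={B,E,G} → run B
t=5: ready={B,E,G} → run B
t=6: ready={E,G} → run E
t=7: ready={E,G} → run E
t=8: ready={G} → run G
t=9: ready={G} → run G
t=10: ready={G} → run G
t=11: ready={G} → run G
t=12: ready={G} → run G
t=13: (idle)
t=14: (idle)
t=15: (idle)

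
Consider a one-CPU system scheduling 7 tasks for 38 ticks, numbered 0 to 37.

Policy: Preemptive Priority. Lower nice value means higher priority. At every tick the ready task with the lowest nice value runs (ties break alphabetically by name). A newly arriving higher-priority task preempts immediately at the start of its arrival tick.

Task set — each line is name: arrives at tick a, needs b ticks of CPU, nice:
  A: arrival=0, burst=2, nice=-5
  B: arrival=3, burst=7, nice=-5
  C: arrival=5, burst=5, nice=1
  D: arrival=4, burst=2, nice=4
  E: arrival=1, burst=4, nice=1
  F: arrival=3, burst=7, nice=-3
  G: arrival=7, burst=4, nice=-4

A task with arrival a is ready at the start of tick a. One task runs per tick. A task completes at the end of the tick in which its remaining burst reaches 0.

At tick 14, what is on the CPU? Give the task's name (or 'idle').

running at tick 14 = F

t=0: ready={A} → run A
t=1: ready={A,E} → run A
t=2: ready={E} → run E
t=3: ready={B,E,F} → run B
t=4: ready={B,D,E,F} → run B
t=5: ready={B,C,D,E,F} → run B
t=6: ready={B,C,D,E,F} → run B
t=7: ready={B,C,D,E,F,G} → run B
t=8: ready={B,C,D,E,F,G} → run B
t=9: ready={B,C,D,E,F,G} → run B
t=10: ready={C,D,E,F,G} → run G
t=11: ready={C,D,E,F,G} → run G
t=12: ready={C,D,E,F,G} → run G
t=13: ready={C,D,E,F,G} → run G
t=14: ready={C,D,E,F} → run F
t=15: ready={C,D,E,F} → run F
t=16: ready={C,D,E,F} → run F
t=17: ready={C,D,E,F} → run F
t=18: ready={C,D,E,F} → run F
t=19: ready={C,D,E,F} → run F
t=20: ready={C,D,E,F} → run F
t=21: ready={C,D,E} → run C
t=22: ready={C,D,E} → run C
t=23: ready={C,D,E} → run C
t=24: ready={C,D,E} → run C
t=25: ready={C,D,E} → run C
t=26: ready={D,E} → run E
t=27: ready={D,E} → run E
t=28: ready={D,E} → run E
t=29: ready={D} → run D
t=30: ready={D} → run D
t=31: (idle)
t=32: (idle)
t=33: (idle)
t=34: (idle)
t=35: (idle)
t=36: (idle)
t=37: (idle)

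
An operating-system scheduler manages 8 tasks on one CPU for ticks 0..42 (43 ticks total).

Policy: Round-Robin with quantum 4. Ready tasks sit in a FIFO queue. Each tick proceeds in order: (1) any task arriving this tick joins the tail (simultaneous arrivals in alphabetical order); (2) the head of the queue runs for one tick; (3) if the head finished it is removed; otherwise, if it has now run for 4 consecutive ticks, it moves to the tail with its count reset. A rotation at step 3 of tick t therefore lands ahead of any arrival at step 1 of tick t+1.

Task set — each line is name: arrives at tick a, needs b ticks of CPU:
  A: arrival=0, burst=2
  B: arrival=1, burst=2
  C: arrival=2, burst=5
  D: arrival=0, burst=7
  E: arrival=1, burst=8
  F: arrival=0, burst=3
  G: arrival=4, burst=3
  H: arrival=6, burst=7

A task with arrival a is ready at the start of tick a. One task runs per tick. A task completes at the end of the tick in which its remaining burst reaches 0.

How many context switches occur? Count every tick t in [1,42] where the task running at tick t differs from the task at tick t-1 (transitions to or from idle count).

t=0: queue=[A,D,F] q_used=0 → run A
t=1: queue=[A,D,F,B,E] q_used=1 → run A
t=2: queue=[D,F,B,E,C] q_used=0 → run D
t=3: queue=[D,F,B,E,C] q_used=1 → run D
t=4: queue=[D,F,B,E,C,G] q_used=2 → run D
t=5: queue=[D,F,B,E,C,G] q_used=3 → run D
t=6: queue=[F,B,E,C,G,D,H] q_used=0 → run F
t=7: queue=[F,B,E,C,G,D,H] q_used=1 → run F
t=8: queue=[F,B,E,C,G,D,H] q_used=2 → run F
t=9: queue=[B,E,C,G,D,H] q_used=0 → run B
t=10: queue=[B,E,C,G,D,H] q_used=1 → run B
t=11: queue=[E,C,G,D,H] q_used=0 → run E
t=12: queue=[E,C,G,D,H] q_used=1 → run E
t=13: queue=[E,C,G,D,H] q_used=2 → run E
t=14: queue=[E,C,G,D,H] q_used=3 → run E
t=15: queue=[C,G,D,H,E] q_used=0 → run C
t=16: queue=[C,G,D,H,E] q_used=1 → run C
t=17: queue=[C,G,D,H,E] q_used=2 → run C
t=18: queue=[C,G,D,H,E] q_used=3 → run C
t=19: queue=[G,D,H,E,C] q_used=0 → run G
t=20: queue=[G,D,H,E,C] q_used=1 → run G
t=21: queue=[G,D,H,E,C] q_used=2 → run G
t=22: queue=[D,H,E,C] q_used=0 → run D
t=23: queue=[D,H,E,C] q_used=1 → run D
t=24: queue=[D,H,E,C] q_used=2 → run D
t=25: queue=[H,E,C] q_used=0 → run H
t=26: queue=[H,E,C] q_used=1 → run H
t=27: queue=[H,E,C] q_used=2 → run H
t=28: queue=[H,E,C] q_used=3 → run H
t=29: queue=[E,C,H] q_used=0 → run E
t=30: queue=[E,C,H] q_used=1 → run E
t=31: queue=[E,C,H] q_used=2 → run E
t=32: queue=[E,C,H] q_used=3 → run E
t=33: queue=[C,H] q_used=0 → run C
t=34: queue=[H] q_used=0 → run H
t=35: queue=[H] q_used=1 → run H
t=36: queue=[H] q_used=2 → run H
t=37: (idle)
t=38: (idle)
t=39: (idle)
t=40: (idle)
t=41: (idle)
t=42: (idle)

context switches = 12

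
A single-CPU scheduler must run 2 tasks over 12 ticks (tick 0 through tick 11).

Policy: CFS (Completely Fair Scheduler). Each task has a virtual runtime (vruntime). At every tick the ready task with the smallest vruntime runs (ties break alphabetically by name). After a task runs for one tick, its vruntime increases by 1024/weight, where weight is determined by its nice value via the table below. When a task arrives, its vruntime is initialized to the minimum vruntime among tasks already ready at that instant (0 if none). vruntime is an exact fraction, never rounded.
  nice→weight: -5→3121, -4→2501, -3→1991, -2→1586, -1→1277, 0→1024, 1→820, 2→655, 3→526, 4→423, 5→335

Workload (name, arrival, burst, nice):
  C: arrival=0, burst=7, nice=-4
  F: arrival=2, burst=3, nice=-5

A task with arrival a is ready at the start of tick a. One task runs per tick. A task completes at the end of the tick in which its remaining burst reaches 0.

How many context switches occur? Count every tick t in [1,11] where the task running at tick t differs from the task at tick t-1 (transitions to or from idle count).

t=0: vr[C=0] → run C
t=1: vr[C=1024/2501] → run C
t=2: vr[C=2048/2501 F=2048/2501] → run C
t=3: vr[C=3072/2501 F=2048/2501] → run F
t=4: vr[C=3072/2501 F=8952832/7805621] → run F
t=5: vr[C=3072/2501 F=11513856/7805621] → run C
t=6: vr[C=4096/2501 F=11513856/7805621] → run F
t=7: vr[C=4096/2501] → run C
t=8: vr[C=5120/2501] → run C
t=9: vr[C=6144/2501] → run C
t=10: (idle)
t=11: (idle)

context switches = 5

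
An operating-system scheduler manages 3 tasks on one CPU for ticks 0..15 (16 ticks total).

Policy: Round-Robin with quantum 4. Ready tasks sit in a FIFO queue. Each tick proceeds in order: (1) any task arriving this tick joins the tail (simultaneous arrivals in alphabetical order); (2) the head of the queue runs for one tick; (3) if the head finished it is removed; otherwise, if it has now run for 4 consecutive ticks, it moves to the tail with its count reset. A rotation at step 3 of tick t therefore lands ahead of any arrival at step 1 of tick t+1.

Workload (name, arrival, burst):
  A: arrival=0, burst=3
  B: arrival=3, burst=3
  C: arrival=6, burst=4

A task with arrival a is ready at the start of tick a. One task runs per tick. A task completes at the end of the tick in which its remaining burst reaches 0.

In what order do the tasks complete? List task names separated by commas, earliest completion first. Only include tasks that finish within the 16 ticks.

completion order = A, B, C

t=0: queue=[A] q_used=0 → run A
t=1: queue=[A] q_used=1 → run A
t=2: queue=[A] q_used=2 → run A
t=3: queue=[B] q_used=0 → run B
t=4: queue=[B] q_used=1 → run B
t=5: queue=[B] q_used=2 → run B
t=6: queue=[C] q_used=0 → run C
t=7: queue=[C] q_used=1 → run C
t=8: queue=[C] q_used=2 → run C
t=9: queue=[C] q_used=3 → run C
t=10: (idle)
t=11: (idle)
t=12: (idle)
t=13: (idle)
t=14: (idle)
t=15: (idle)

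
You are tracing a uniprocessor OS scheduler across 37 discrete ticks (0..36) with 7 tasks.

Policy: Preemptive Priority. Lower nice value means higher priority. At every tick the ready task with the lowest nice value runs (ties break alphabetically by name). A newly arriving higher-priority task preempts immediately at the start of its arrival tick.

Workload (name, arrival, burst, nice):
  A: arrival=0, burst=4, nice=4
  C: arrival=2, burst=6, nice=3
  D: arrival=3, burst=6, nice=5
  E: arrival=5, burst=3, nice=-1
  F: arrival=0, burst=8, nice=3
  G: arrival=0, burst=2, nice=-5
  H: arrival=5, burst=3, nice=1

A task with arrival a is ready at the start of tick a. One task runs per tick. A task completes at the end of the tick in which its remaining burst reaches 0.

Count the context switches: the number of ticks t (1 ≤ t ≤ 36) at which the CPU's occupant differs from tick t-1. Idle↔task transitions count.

context switches = 8

t=0: ready={A,F,G} → run G
t=1: ready={A,F,G} → run G
t=2: ready={A,C,F} → run C
t=3: ready={A,C,D,F} → run C
t=4: ready={A,C,D,F} → run C
t=5: ready={A,C,D,E,F,H} → run E
t=6: ready={A,C,D,E,F,H} → run E
t=7: ready={A,C,D,E,F,H} → run E
t=8: ready={A,C,D,F,H} → run H
t=9: ready={A,C,D,F,H} → run H
t=10: ready={A,C,D,F,H} → run H
t=11: ready={A,C,D,F} → run C
t=12: ready={A,C,D,F} → run C
t=13: ready={A,C,D,F} → run C
t=14: ready={A,D,F} → run F
t=15: ready={A,D,F} → run F
t=16: ready={A,D,F} → run F
t=17: ready={A,D,F} → run F
t=18: ready={A,D,F} → run F
t=19: ready={A,D,F} → run F
t=20: ready={A,D,F} → run F
t=21: ready={A,D,F} → run F
t=22: ready={A,D} → run A
t=23: ready={A,D} → run A
t=24: ready={A,D} → run A
t=25: ready={A,D} → run A
t=26: ready={D} → run D
t=27: ready={D} → run D
t=28: ready={D} → run D
t=29: ready={D} → run D
t=30: ready={D} → run D
t=31: ready={D} → run D
t=32: (idle)
t=33: (idle)
t=34: (idle)
t=35: (idle)
t=36: (idle)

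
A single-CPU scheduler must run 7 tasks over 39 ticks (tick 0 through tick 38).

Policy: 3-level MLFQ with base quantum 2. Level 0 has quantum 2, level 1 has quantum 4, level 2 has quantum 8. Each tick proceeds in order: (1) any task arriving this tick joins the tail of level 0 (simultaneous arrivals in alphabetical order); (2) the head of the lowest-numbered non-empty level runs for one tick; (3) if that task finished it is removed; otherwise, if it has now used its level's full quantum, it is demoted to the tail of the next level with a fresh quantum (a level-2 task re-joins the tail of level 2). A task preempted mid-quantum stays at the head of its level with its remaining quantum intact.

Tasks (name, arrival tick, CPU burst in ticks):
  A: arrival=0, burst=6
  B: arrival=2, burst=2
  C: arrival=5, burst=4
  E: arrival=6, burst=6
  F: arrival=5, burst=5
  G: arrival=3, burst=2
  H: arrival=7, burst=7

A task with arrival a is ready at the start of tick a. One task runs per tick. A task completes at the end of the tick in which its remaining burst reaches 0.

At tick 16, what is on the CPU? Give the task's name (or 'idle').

running at tick 16 = A

t=0: L0/L1/L2 = A/-/- → run A
t=1: L0/L1/L2 = A/-/- → run A
t=2: L0/L1/L2 = B/A/- → run B
t=3: L0/L1/L2 = BG/A/- → run B
t=4: L0/L1/L2 = G/A/- → run G
t=5: L0/L1/L2 = GCF/A/- → run G
t=6: L0/L1/L2 = CFE/A/- → run C
t=7: L0/L1/L2 = CFEH/A/- → run C
t=8: L0/L1/L2 = FEH/AC/- → run F
t=9: L0/L1/L2 = FEH/AC/- → run F
t=10: L0/L1/L2 = EH/ACF/- → run E
t=11: L0/L1/L2 = EH/ACF/- → run E
t=12: L0/L1/L2 = H/ACFE/- → run H
t=13: L0/L1/L2 = H/ACFE/- → run H
t=14: L0/L1/L2 = -/ACFEH/- → run A
t=15: L0/L1/L2 = -/ACFEH/- → run A
t=16: L0/L1/L2 = -/ACFEH/- → run A
t=17: L0/L1/L2 = -/ACFEH/- → run A
t=18: L0/L1/L2 = -/CFEH/- → run C
t=19: L0/L1/L2 = -/CFEH/- → run C
t=20: L0/L1/L2 = -/FEH/- → run F
t=21: L0/L1/L2 = -/FEH/- → run F
t=22: L0/L1/L2 = -/FEH/- → run F
t=23: L0/L1/L2 = -/EH/- → run E
t=24: L0/L1/L2 = -/EH/- → run E
t=25: L0/L1/L2 = -/EH/- → run E
t=26: L0/L1/L2 = -/EH/- → run E
t=27: L0/L1/L2 = -/H/- → run H
t=28: L0/L1/L2 = -/H/- → run H
t=29: L0/L1/L2 = -/H/- → run H
t=30: L0/L1/L2 = -/H/- → run H
t=31: L0/L1/L2 = -/-/H → run H
t=32: (idle)
t=33: (idle)
t=34: (idle)
t=35: (idle)
t=36: (idle)
t=37: (idle)
t=38: (idle)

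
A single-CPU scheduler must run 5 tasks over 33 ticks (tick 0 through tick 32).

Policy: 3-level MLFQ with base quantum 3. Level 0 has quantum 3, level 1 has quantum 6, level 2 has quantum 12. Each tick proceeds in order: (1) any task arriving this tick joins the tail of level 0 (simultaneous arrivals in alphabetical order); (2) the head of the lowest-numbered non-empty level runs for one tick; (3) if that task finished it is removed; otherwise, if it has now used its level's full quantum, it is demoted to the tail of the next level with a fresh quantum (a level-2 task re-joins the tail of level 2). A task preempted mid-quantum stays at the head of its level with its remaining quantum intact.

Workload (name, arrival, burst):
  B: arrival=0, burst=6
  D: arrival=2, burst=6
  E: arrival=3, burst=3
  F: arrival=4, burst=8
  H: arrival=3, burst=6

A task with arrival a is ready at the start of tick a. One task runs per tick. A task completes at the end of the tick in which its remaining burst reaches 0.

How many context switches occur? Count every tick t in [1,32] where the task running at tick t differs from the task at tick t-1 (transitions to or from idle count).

context switches = 9

t=0: L0/L1/L2 = B/-/- → run B
t=1: L0/L1/L2 = B/-/- → run B
t=2: L0/L1/L2 = BD/-/- → run B
t=3: L0/L1/L2 = DEH/B/- → run D
t=4: L0/L1/L2 = DEHF/B/- → run D
t=5: L0/L1/L2 = DEHF/B/- → run D
t=6: L0/L1/L2 = EHF/BD/- → run E
t=7: L0/L1/L2 = EHF/BD/- → run E
t=8: L0/L1/L2 = EHF/BD/- → run E
t=9: L0/L1/L2 = HF/BD/- → run H
t=10: L0/L1/L2 = HF/BD/- → run H
t=11: L0/L1/L2 = HF/BD/- → run H
t=12: L0/L1/L2 = F/BDH/- → run F
t=13: L0/L1/L2 = F/BDH/- → run F
t=14: L0/L1/L2 = F/BDH/- → run F
t=15: L0/L1/L2 = -/BDHF/- → run B
t=16: L0/L1/L2 = -/BDHF/- → run B
t=17: L0/L1/L2 = -/BDHF/- → run B
t=18: L0/L1/L2 = -/DHF/- → run D
t=19: L0/L1/L2 = -/DHF/- → run D
t=20: L0/L1/L2 = -/DHF/- → run D
t=21: L0/L1/L2 = -/HF/- → run H
t=22: L0/L1/L2 = -/HF/- → run H
t=23: L0/L1/L2 = -/HF/- → run H
t=24: L0/L1/L2 = -/F/- → run F
t=25: L0/L1/L2 = -/F/- → run F
t=26: L0/L1/L2 = -/F/- → run F
t=27: L0/L1/L2 = -/F/- → run F
t=28: L0/L1/L2 = -/F/- → run F
t=29: (idle)
t=30: (idle)
t=31: (idle)
t=32: (idle)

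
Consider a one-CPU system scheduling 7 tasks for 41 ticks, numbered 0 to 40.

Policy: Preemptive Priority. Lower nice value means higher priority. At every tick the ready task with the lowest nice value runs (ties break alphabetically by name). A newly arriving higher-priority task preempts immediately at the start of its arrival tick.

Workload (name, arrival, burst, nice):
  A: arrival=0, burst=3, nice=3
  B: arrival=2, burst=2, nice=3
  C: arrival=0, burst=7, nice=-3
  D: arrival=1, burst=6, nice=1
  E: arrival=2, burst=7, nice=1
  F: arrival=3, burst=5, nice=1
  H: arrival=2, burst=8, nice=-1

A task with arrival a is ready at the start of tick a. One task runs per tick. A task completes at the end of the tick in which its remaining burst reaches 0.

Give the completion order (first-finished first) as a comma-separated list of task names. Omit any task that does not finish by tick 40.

t=0: ready={A,C} → run C
t=1: ready={A,C,D} → run C
t=2: ready={A,B,C,D,E,H} → run C
t=3: ready={A,B,C,D,E,F,H} → run C
t=4: ready={A,B,C,D,E,F,H} → run C
t=5: ready={A,B,C,D,E,F,H} → run C
t=6: ready={A,B,C,D,E,F,H} → run C
t=7: ready={A,B,D,E,F,H} → run H
t=8: ready={A,B,D,E,F,H} → run H
t=9: ready={A,B,D,E,F,H} → run H
t=10: ready={A,B,D,E,F,H} → run H
t=11: ready={A,B,D,E,F,H} → run H
t=12: ready={A,B,D,E,F,H} → run H
t=13: ready={A,B,D,E,F,H} → run H
t=14: ready={A,B,D,E,F,H} → run H
t=15: ready={A,B,D,E,F} → run D
t=16: ready={A,B,D,E,F} → run D
t=17: ready={A,B,D,E,F} → run D
t=18: ready={A,B,D,E,F} → run D
t=19: ready={A,B,D,E,F} → run D
t=20: ready={A,B,D,E,F} → run D
t=21: ready={A,B,E,F} → run E
t=22: ready={A,B,E,F} → run E
t=23: ready={A,B,E,F} → run E
t=24: ready={A,B,E,F} → run E
t=25: ready={A,B,E,F} → run E
t=26: ready={A,B,E,F} → run E
t=27: ready={A,B,E,F} → run E
t=28: ready={A,B,F} → run F
t=29: ready={A,B,F} → run F
t=30: ready={A,B,F} → run F
t=31: ready={A,B,F} → run F
t=32: ready={A,B,F} → run F
t=33: ready={A,B} → run A
t=34: ready={A,B} → run A
t=35: ready={A,B} → run A
t=36: ready={B} → run B
t=37: ready={B} → run B
t=38: (idle)
t=39: (idle)
t=40: (idle)

completion order = C, H, D, E, F, A, B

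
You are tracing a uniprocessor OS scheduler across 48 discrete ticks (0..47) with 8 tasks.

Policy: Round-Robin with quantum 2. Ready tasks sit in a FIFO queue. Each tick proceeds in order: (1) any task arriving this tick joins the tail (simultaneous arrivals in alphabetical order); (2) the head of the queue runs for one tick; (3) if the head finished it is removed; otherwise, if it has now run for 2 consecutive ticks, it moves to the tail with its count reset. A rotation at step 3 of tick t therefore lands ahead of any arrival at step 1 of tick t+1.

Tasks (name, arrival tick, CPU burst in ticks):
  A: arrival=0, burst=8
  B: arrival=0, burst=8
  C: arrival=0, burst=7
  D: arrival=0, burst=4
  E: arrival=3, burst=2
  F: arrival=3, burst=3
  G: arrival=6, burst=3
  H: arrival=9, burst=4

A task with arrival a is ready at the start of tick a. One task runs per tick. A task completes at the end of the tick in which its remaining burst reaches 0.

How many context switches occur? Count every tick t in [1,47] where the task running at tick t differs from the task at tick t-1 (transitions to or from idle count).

t=0: queue=[A,B,C,D] q_used=0 → run A
t=1: queue=[A,B,C,D] q_used=1 → run A
t=2: queue=[B,C,D,A] q_used=0 → run B
t=3: queue=[B,C,D,A,E,F] q_used=1 → run B
t=4: queue=[C,D,A,E,F,B] q_used=0 → run C
t=5: queue=[C,D,A,E,F,B] q_used=1 → run C
t=6: queue=[D,A,E,F,B,C,G] q_used=0 → run D
t=7: queue=[D,A,E,F,B,C,G] q_used=1 → run D
t=8: queue=[A,E,F,B,C,G,D] q_used=0 → run A
t=9: queue=[A,E,F,B,C,G,D,H] q_used=1 → run A
t=10: queue=[E,F,B,C,G,D,H,A] q_used=0 → run E
t=11: queue=[E,F,B,C,G,D,H,A] q_used=1 → run E
t=12: queue=[F,B,C,G,D,H,A] q_used=0 → run F
t=13: queue=[F,B,C,G,D,H,A] q_used=1 → run F
t=14: queue=[B,C,G,D,H,A,F] q_used=0 → run B
t=15: queue=[B,C,G,D,H,A,F] q_used=1 → run B
t=16: queue=[C,G,D,H,A,F,B] q_used=0 → run C
t=17: queue=[C,G,D,H,A,F,B] q_used=1 → run C
t=18: queue=[G,D,H,A,F,B,C] q_used=0 → run G
t=19: queue=[G,D,H,A,F,B,C] q_used=1 → run G
t=20: queue=[D,H,A,F,B,C,G] q_used=0 → run D
t=21: queue=[D,H,A,F,B,C,G] q_used=1 → run D
t=22: queue=[H,A,F,B,C,G] q_used=0 → run H
t=23: queue=[H,A,F,B,C,G] q_used=1 → run H
t=24: queue=[A,F,B,C,G,H] q_used=0 → run A
t=25: queue=[A,F,B,C,G,H] q_used=1 → run A
t=26: queue=[F,B,C,G,H,A] q_used=0 → run F
t=27: queue=[B,C,G,H,A] q_used=0 → run B
t=28: queue=[B,C,G,H,A] q_used=1 → run B
t=29: queue=[C,G,H,A,B] q_used=0 → run C
t=30: queue=[C,G,H,A,B] q_used=1 → run C
t=31: queue=[G,H,A,B,C] q_used=0 → run G
t=32: queue=[H,A,B,C] q_used=0 → run H
t=33: queue=[H,A,B,C] q_used=1 → run H
t=34: queue=[A,B,C] q_used=0 → run A
t=35: queue=[A,B,C] q_used=1 → run A
t=36: queue=[B,C] q_used=0 → run B
t=37: queue=[B,C] q_used=1 → run B
t=38: queue=[C] q_used=0 → run C
t=39: (idle)
t=40: (idle)
t=41: (idle)
t=42: (idle)
t=43: (idle)
t=44: (idle)
t=45: (idle)
t=46: (idle)
t=47: (idle)

context switches = 21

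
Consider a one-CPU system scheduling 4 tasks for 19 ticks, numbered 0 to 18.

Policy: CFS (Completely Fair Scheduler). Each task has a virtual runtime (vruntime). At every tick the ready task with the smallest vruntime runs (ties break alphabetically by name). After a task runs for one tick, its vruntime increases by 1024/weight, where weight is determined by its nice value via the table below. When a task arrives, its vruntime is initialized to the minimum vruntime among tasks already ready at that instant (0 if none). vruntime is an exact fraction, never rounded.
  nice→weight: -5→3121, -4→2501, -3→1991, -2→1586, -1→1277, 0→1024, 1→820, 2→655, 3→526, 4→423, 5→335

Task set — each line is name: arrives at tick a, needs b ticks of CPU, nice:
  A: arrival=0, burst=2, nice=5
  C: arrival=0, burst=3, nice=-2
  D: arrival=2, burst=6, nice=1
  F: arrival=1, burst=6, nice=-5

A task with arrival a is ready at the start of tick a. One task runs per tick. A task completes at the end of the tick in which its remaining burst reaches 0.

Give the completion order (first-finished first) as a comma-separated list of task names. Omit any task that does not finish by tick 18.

t=0: vr[A=0 C=0] → run A
t=1: vr[A=1024/335 C=0 F=0] → run C
t=2: vr[A=1024/335 C=512/793 D=0 F=0] → run D
t=3: vr[A=1024/335 C=512/793 D=256/205 F=0] → run F
t=4: vr[A=1024/335 C=512/793 D=256/205 F=1024/3121] → run F
t=5: vr[A=1024/335 C=512/793 D=256/205 F=2048/3121] → run C
t=6: vr[A=1024/335 C=1024/793 D=256/205 F=2048/3121] → run F
t=7: vr[A=1024/335 C=1024/793 D=256/205 F=3072/3121] → run F
t=8: vr[A=1024/335 C=1024/793 D=256/205 F=4096/3121] → run D
t=9: vr[A=1024/335 C=1024/793 D=512/205 F=4096/3121] → run C
t=10: vr[A=1024/335 D=512/205 F=4096/3121] → run F
t=11: vr[A=1024/335 D=512/205 F=5120/3121] → run F
t=12: vr[A=1024/335 D=512/205] → run D
t=13: vr[A=1024/335 D=768/205] → run A
t=14: vr[D=768/205] → run D
t=15: vr[D=1024/205] → run D
t=16: vr[D=256/41] → run D
t=17: (idle)
t=18: (idle)

completion order = C, F, A, D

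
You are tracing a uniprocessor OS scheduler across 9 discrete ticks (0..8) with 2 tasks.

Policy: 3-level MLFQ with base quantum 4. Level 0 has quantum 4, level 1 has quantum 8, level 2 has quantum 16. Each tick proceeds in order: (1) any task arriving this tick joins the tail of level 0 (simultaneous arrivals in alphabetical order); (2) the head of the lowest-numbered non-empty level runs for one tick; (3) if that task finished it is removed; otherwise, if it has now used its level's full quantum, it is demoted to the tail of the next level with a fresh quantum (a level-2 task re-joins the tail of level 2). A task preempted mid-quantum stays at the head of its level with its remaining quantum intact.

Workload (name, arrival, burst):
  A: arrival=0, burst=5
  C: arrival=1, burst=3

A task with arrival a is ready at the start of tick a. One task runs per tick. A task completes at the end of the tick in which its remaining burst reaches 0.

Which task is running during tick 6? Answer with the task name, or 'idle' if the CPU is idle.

running at tick 6 = C

t=0: L0/L1/L2 = A/-/- → run A
t=1: L0/L1/L2 = AC/-/- → run A
t=2: L0/L1/L2 = AC/-/- → run A
t=3: L0/L1/L2 = AC/-/- → run A
t=4: L0/L1/L2 = C/A/- → run C
t=5: L0/L1/L2 = C/A/- → run C
t=6: L0/L1/L2 = C/A/- → run C
t=7: L0/L1/L2 = -/A/- → run A
t=8: (idle)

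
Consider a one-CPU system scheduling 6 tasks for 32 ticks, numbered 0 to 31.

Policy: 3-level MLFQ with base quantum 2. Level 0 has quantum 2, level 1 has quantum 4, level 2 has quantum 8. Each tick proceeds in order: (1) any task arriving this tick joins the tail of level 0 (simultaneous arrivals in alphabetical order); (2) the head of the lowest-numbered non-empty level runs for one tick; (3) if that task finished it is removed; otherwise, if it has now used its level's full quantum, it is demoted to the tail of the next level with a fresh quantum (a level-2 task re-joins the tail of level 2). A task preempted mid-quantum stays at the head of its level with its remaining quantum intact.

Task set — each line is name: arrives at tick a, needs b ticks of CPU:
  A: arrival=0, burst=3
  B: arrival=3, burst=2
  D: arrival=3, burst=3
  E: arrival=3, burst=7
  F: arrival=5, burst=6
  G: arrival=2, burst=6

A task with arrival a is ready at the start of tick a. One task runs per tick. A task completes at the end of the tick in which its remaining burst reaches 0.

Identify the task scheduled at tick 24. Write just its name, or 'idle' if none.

t=0: L0/L1/L2 = A/-/- → run A
t=1: L0/L1/L2 = A/-/- → run A
t=2: L0/L1/L2 = G/A/- → run G
t=3: L0/L1/L2 = GBDE/A/- → run G
t=4: L0/L1/L2 = BDE/AG/- → run B
t=5: L0/L1/L2 = BDEF/AG/- → run B
t=6: L0/L1/L2 = DEF/AG/- → run D
t=7: L0/L1/L2 = DEF/AG/- → run D
t=8: L0/L1/L2 = EF/AGD/- → run E
t=9: L0/L1/L2 = EF/AGD/- → run E
t=10: L0/L1/L2 = F/AGDE/- → run F
t=11: L0/L1/L2 = F/AGDE/- → run F
t=12: L0/L1/L2 = -/AGDEF/- → run A
t=13: L0/L1/L2 = -/GDEF/- → run G
t=14: L0/L1/L2 = -/GDEF/- → run G
t=15: L0/L1/L2 = -/GDEF/- → run G
t=16: L0/L1/L2 = -/GDEF/- → run G
t=17: L0/L1/L2 = -/DEF/- → run D
t=18: L0/L1/L2 = -/EF/- → run E
t=19: L0/L1/L2 = -/EF/- → run E
t=20: L0/L1/L2 = -/EF/- → run E
t=21: L0/L1/L2 = -/EF/- → run E
t=22: L0/L1/L2 = -/F/E → run F
t=23: L0/L1/L2 = -/F/E → run F
t=24: L0/L1/L2 = -/F/E → run F
t=25: L0/L1/L2 = -/F/E → run F
t=26: L0/L1/L2 = -/-/E → run E
t=27: (idle)
t=28: (idle)
t=29: (idle)
t=30: (idle)
t=31: (idle)

running at tick 24 = F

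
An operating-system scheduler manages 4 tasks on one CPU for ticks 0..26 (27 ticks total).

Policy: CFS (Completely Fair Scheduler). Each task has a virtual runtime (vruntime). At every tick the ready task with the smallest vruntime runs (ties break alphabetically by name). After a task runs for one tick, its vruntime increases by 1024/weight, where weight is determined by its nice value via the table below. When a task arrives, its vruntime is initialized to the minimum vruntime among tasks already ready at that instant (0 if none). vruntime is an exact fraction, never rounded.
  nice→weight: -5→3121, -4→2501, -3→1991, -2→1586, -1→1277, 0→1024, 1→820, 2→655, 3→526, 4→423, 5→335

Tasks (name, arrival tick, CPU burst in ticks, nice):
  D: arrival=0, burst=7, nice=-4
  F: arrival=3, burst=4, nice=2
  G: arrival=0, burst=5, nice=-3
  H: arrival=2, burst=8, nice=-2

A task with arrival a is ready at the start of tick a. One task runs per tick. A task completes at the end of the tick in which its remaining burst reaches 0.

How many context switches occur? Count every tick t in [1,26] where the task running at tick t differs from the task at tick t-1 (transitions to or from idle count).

context switches = 22

t=0: vr[D=0 G=0] → run D
t=1: vr[D=1024/2501 G=0] → run G
t=2: vr[D=1024/2501 G=1024/1991 H=1024/2501] → run D
t=3: vr[D=2048/2501 F=1024/2501 G=1024/1991 H=1024/2501] → run F
t=4: vr[D=2048/2501 F=3231744/1638155 G=1024/1991 H=1024/2501] → run H
t=5: vr[D=2048/2501 F=3231744/1638155 G=1024/1991 H=34304/32513] → run G
t=6: vr[D=2048/2501 F=3231744/1638155 G=2048/1991 H=34304/32513] → run D
t=7: vr[D=3072/2501 F=3231744/1638155 G=2048/1991 H=34304/32513] → run G
t=8: vr[D=3072/2501 F=3231744/1638155 G=3072/1991 H=34304/32513] → run H
t=9: vr[D=3072/2501 F=3231744/1638155 G=3072/1991 H=55296/32513] → run D
t=10: vr[D=4096/2501 F=3231744/1638155 G=3072/1991 H=55296/32513] → run G
t=11: vr[D=4096/2501 F=3231744/1638155 G=4096/1991 H=55296/32513] → run D
t=12: vr[D=5120/2501 F=3231744/1638155 G=4096/1991 H=55296/32513] → run H
t=13: vr[D=5120/2501 F=3231744/1638155 G=4096/1991 H=76288/32513] → run F
t=14: vr[D=5120/2501 F=5792768/1638155 G=4096/1991 H=76288/32513] → run D
t=15: vr[D=6144/2501 F=5792768/1638155 G=4096/1991 H=76288/32513] → run G
t=16: vr[D=6144/2501 F=5792768/1638155 H=76288/32513] → run H
t=17: vr[D=6144/2501 F=5792768/1638155 H=97280/32513] → run D
t=18: vr[F=5792768/1638155 H=97280/32513] → run H
t=19: vr[F=5792768/1638155 H=118272/32513] → run F
t=20: vr[F=8353792/1638155 H=118272/32513] → run H
t=21: vr[F=8353792/1638155 H=139264/32513] → run H
t=22: vr[F=8353792/1638155 H=160256/32513] → run H
t=23: vr[F=8353792/1638155] → run F
t=24: (idle)
t=25: (idle)
t=26: (idle)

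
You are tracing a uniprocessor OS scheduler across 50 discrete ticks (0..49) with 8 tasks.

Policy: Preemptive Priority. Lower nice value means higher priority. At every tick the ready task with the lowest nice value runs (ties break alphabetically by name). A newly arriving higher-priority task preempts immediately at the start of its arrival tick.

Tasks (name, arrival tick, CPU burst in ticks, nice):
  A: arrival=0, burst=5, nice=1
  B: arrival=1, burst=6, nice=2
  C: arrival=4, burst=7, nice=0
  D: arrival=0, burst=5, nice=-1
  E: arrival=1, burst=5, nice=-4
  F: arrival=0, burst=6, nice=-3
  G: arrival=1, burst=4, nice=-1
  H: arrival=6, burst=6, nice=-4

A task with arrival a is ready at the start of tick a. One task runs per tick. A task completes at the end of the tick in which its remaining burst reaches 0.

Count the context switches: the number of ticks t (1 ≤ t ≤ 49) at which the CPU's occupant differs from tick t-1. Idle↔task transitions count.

context switches = 9

t=0: ready={A,D,F} → run F
t=1: ready={A,B,D,E,F,G} → run E
t=2: ready={A,B,D,E,F,G} → run E
t=3: ready={A,B,D,E,F,G} → run E
t=4: ready={A,B,C,D,E,F,G} → run E
t=5: ready={A,B,C,D,E,F,G} → run E
t=6: ready={A,B,C,D,F,G,H} → run H
t=7: ready={A,B,C,D,F,G,H} → run H
t=8: ready={A,B,C,D,F,G,H} → run H
t=9: ready={A,B,C,D,F,G,H} → run H
t=10: ready={A,B,C,D,F,G,H} → run H
t=11: ready={A,B,C,D,F,G,H} → run H
t=12: ready={A,B,C,D,F,G} → run F
t=13: ready={A,B,C,D,F,G} → run F
t=14: ready={A,B,C,D,F,G} → run F
t=15: ready={A,B,C,D,F,G} → run F
t=16: ready={A,B,C,D,F,G} → run F
t=17: ready={A,B,C,D,G} → run D
t=18: ready={A,B,C,D,G} → run D
t=19: ready={A,B,C,D,G} → run D
t=20: ready={A,B,C,D,G} → run D
t=21: ready={A,B,C,D,G} → run D
t=22: ready={A,B,C,G} → run G
t=23: ready={A,B,C,G} → run G
t=24: ready={A,B,C,G} → run G
t=25: ready={A,B,C,G} → run G
t=26: ready={A,B,C} → run C
t=27: ready={A,B,C} → run C
t=28: ready={A,B,C} → run C
t=29: ready={A,B,C} → run C
t=30: ready={A,B,C} → run C
t=31: ready={A,B,C} → run C
t=32: ready={A,B,C} → run C
t=33: ready={A,B} → run A
t=34: ready={A,B} → run A
t=35: ready={A,B} → run A
t=36: ready={A,B} → run A
t=37: ready={A,B} → run A
t=38: ready={B} → run B
t=39: ready={B} → run B
t=40: ready={B} → run B
t=41: ready={B} → run B
t=42: ready={B} → run B
t=43: ready={B} → run B
t=44: (idle)
t=45: (idle)
t=46: (idle)
t=47: (idle)
t=48: (idle)
t=49: (idle)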